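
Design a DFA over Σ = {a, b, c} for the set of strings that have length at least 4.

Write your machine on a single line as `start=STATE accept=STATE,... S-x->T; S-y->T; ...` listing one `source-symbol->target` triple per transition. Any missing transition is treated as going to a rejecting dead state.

We only need to distinguish lengths 0, 1, …, 4, and '>4'. Chain s0 → s1 → s2 → s3 → s4 → s5 on every symbol, with s5 looping. Accepting states: {s4, s5}.
        a   b   c  
>  s0   s1  s1  s1 
   s1   s2  s2  s2 
   s2   s3  s3  s3 
   s3   s4  s4  s4 
 * s4   s5  s5  s5 
 * s5   s5  s5  s5 
(> = start, * = accepting)

start=s0; accept=s4,s5; s0-a->s1; s0-b->s1; s0-c->s1; s1-a->s2; s1-b->s2; s1-c->s2; s2-a->s3; s2-b->s3; s2-c->s3; s3-a->s4; s3-b->s4; s3-c->s4; s4-a->s5; s4-b->s5; s4-c->s5; s5-a->s5; s5-b->s5; s5-c->s5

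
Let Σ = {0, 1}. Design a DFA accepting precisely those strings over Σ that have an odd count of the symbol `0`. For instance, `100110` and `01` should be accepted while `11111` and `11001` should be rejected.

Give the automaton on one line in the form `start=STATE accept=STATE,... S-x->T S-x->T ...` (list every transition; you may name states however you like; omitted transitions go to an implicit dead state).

The only thing that matters is how many `0`s have appeared, reduced mod 2. Use one state per residue: q0 for 0, …, q1 for 1. Reading `0` moves to the next residue; anything else stays put. q1 is accepting.
With 2 states:
        0   1  
>  q0   q1  q0 
 * q1   q0  q1 
(> = start, * = accepting)

start=q0 accept=q1 q0-0->q1 q0-1->q0 q1-0->q0 q1-1->q1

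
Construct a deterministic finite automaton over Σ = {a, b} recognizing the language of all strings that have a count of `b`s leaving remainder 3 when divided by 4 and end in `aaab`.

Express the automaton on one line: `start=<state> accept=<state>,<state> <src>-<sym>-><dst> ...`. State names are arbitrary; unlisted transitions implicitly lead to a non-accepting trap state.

Build one automaton per condition and run them in lockstep. One (4 states) tracks the count of `b`s modulo 4; the other (5 states) tracks how much of the suffix `aaab` has currently been matched. Each combined state is a pair, one component from each; accept when both components accept. Minimizing collapses redundant product states.
An 8-state machine:
        a   b  
>  s0   s0  s1 
   s1   s1  s2 
   s2   s3  s4 
   s3   s5  s4 
   s4   s4  s0 
   s5   s6  s4 
   s6   s6  s7 
 * s7   s4  s0 
(> = start, * = accepting)

start=s0 accept=s7 s0-a->s0 s0-b->s1 s1-a->s1 s1-b->s2 s2-a->s3 s2-b->s4 s3-a->s5 s3-b->s4 s4-a->s4 s4-b->s0 s5-a->s6 s5-b->s4 s6-a->s6 s6-b->s7 s7-a->s4 s7-b->s0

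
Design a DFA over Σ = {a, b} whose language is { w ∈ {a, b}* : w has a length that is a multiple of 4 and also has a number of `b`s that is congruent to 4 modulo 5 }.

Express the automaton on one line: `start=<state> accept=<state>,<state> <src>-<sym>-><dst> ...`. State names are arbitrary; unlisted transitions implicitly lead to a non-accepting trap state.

Run two small machines in parallel and take their product. The first has 4 states tracking the input length modulo 4; the second has 5 states tracking the count of `b`s modulo 5. A product state is a pair (one from each), accepting exactly when both do.
          a    b  
>  q0     q1   q2 
   q1     q3   q4 
   q2     q4   q5 
   q3     q6   q7 
   q4     q7   q8 
   q5     q8   q9 
   q6     q0  q10 
   q7    q10  q11 
   q8    q11  q12 
   q9    q12  q13 
   q10    q2  q14 
   q11   q14  q15 
   q12   q15  q16 
 * q13   q16   q1 
   q14    q5  q17 
   q15   q17  q18 
   q16   q18   q3 
   q17    q9  q19 
   q18   q19   q6 
   q19   q13   q0 
(> = start, * = accepting)

start=q0 accept=q13 q0-a->q1 q0-b->q2 q1-a->q3 q1-b->q4 q2-a->q4 q2-b->q5 q3-a->q6 q3-b->q7 q4-a->q7 q4-b->q8 q5-a->q8 q5-b->q9 q6-a->q0 q6-b->q10 q7-a->q10 q7-b->q11 q8-a->q11 q8-b->q12 q9-a->q12 q9-b->q13 q10-a->q2 q10-b->q14 q11-a->q14 q11-b->q15 q12-a->q15 q12-b->q16 q13-a->q16 q13-b->q1 q14-a->q5 q14-b->q17 q15-a->q17 q15-b->q18 q16-a->q18 q16-b->q3 q17-a->q9 q17-b->q19 q18-a->q19 q18-b->q6 q19-a->q13 q19-b->q0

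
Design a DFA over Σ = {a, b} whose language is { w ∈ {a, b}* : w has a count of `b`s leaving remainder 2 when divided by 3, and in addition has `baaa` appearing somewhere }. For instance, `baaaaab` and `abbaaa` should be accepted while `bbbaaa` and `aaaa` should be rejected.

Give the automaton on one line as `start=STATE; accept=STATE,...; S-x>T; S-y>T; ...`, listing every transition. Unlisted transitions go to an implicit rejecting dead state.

start=q0; accept=q10; q0-a>q0; q0-b>q1; q1-a>q2; q1-b>q3; q2-a>q4; q2-b>q3; q3-a>q5; q3-b>q6; q4-a>q7; q4-b>q3; q5-a>q8; q5-b>q6; q6-a>q9; q6-b>q1; q7-a>q7; q7-b>q10; q8-a>q10; q8-b>q6; q9-a>q11; q9-b>q1; q10-a>q10; q10-b>q12; q11-a>q12; q11-b>q1; q12-a>q12; q12-b>q7

Run two small machines in parallel and take their product. One (3 states) tracks the count of `b`s modulo 3; the other (5 states) tracks whether and how much of `baaa` has been seen. Each combined state is a pair, one component from each; accept when both components accept.
13 states suffice.
          a    b  
>  q0     q0   q1 
   q1     q2   q3 
   q2     q4   q3 
   q3     q5   q6 
   q4     q7   q3 
   q5     q8   q6 
   q6     q9   q1 
   q7     q7  q10 
   q8    q10   q6 
   q9    q11   q1 
 * q10   q10  q12 
   q11   q12   q1 
   q12   q12   q7 
(> = start, * = accepting)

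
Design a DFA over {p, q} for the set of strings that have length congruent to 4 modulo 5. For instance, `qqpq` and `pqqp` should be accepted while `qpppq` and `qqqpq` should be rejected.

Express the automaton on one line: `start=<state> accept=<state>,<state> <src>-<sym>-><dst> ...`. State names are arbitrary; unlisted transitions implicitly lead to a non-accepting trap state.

start=S0 accept=S4 S0-p->S1 S0-q->S1 S1-p->S2 S1-q->S2 S2-p->S3 S2-q->S3 S3-p->S4 S3-q->S4 S4-p->S0 S4-q->S0

Count input length modulo 5: every symbol advances one step around the cycle S0 → S1 → S2 → S3 → S4 → S0. Accept at S4.
        p   q  
>  S0   S1  S1 
   S1   S2  S2 
   S2   S3  S3 
   S3   S4  S4 
 * S4   S0  S0 
(> = start, * = accepting)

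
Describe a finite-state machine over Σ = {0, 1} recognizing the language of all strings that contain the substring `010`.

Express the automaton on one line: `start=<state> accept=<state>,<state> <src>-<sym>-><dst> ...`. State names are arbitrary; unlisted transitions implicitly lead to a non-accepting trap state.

start=s0 accept=s3 s0-0->s1 s0-1->s0 s1-0->s1 s1-1->s2 s2-0->s3 s2-1->s0 s3-0->s3 s3-1->s3

Track how much of `010` has been matched so far: state s0 is no progress, s3 is the absorbing accept state reached once `010` has occurred. Intermediate states record partial matches; on a mismatch, fall back to the longest reusable overlap.
A 4-state machine:
        0   1  
>  s0   s1  s0 
   s1   s1  s2 
   s2   s3  s0 
 * s3   s3  s3 
(> = start, * = accepting)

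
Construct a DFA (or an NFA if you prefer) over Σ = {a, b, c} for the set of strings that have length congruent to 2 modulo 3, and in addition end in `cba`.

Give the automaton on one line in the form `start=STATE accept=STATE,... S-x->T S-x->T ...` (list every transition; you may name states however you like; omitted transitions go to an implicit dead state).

Handle the two conditions separately and then intersect. The first has 3 states tracking the input length modulo 3; the second has 4 states tracking how much of the suffix `cba` has currently been matched. A product state is a pair (one from each), accepting exactly when both do.
With 12 states:
          a    b    c  
>  s0     s1   s1   s2 
   s1     s3   s3   s4 
   s2     s3   s5   s4 
   s3     s0   s0   s6 
   s4     s0   s7   s6 
   s5     s8   s0   s6 
   s6     s1   s9   s2 
   s7    s10   s1   s2 
   s8     s1   s1   s2 
   s9    s11   s3   s4 
   s10    s3   s3   s4 
 * s11    s0   s0   s6 
(> = start, * = accepting)

start=s0 accept=s11 s0-a->s1 s0-b->s1 s0-c->s2 s1-a->s3 s1-b->s3 s1-c->s4 s2-a->s3 s2-b->s5 s2-c->s4 s3-a->s0 s3-b->s0 s3-c->s6 s4-a->s0 s4-b->s7 s4-c->s6 s5-a->s8 s5-b->s0 s5-c->s6 s6-a->s1 s6-b->s9 s6-c->s2 s7-a->s10 s7-b->s1 s7-c->s2 s8-a->s1 s8-b->s1 s8-c->s2 s9-a->s11 s9-b->s3 s9-c->s4 s10-a->s3 s10-b->s3 s10-c->s4 s11-a->s0 s11-b->s0 s11-c->s6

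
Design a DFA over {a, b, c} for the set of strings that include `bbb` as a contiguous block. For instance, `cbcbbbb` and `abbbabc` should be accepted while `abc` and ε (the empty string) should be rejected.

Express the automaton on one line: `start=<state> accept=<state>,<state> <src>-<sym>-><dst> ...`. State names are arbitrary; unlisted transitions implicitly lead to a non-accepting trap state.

Track how much of `bbb` has been matched so far: state s0 is no progress, s3 is the absorbing accept state reached once `bbb` has occurred. Intermediate states record partial matches; on a mismatch, fall back to the longest reusable overlap.
With 4 states:
        a   b   c  
>  s0   s0  s1  s0 
   s1   s0  s2  s0 
   s2   s0  s3  s0 
 * s3   s3  s3  s3 
(> = start, * = accepting)

start=s0 accept=s3 s0-a->s0 s0-b->s1 s0-c->s0 s1-a->s0 s1-b->s2 s1-c->s0 s2-a->s0 s2-b->s3 s2-c->s0 s3-a->s3 s3-b->s3 s3-c->s3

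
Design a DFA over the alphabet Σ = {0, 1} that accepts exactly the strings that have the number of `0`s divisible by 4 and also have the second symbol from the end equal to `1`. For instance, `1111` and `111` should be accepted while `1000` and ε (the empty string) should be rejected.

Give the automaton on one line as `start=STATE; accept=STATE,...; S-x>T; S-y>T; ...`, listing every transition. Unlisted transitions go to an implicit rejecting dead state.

start=A; accept=E,H; A-0>B; A-1>C; B-0>D; B-1>B; C-0>B; C-1>E; D-0>F; D-1>D; E-0>B; E-1>E; F-0>A; F-1>G; G-0>H; G-1>G; H-0>B; H-1>C

Handle the two conditions separately and then intersect. The first has 4 states tracking the count of `0`s modulo 4; the second has 7 states tracking the last 2 symbols read. A product state is a pair (one from each), accepting exactly when both do. After merging equivalent states the machine shrinks.
With 8 states:
       0  1 
>  A   B  C 
   B   D  B 
   C   B  E 
   D   F  D 
 * E   B  E 
   F   A  G 
   G   H  G 
 * H   B  C 
(> = start, * = accepting)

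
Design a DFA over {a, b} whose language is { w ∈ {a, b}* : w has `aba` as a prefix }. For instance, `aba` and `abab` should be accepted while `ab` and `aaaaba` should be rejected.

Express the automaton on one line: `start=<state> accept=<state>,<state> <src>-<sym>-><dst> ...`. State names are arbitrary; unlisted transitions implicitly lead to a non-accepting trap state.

start=s0 accept=s3 s0-a->s1 s0-b->s4 s1-a->s4 s1-b->s2 s2-a->s3 s2-b->s4 s3-a->s3 s3-b->s3 s4-a->s4 s4-b->s4

Walk along `aba` while the input agrees: from s0 take `a` to s1, and so on. Any deviation drops to the rejecting sink s4. Once s3 is reached the prefix is confirmed and every continuation is accepted.
5 states suffice.
        a   b  
>  s0   s1  s4 
   s1   s4  s2 
   s2   s3  s4 
 * s3   s3  s3 
   s4   s4  s4 
(> = start, * = accepting)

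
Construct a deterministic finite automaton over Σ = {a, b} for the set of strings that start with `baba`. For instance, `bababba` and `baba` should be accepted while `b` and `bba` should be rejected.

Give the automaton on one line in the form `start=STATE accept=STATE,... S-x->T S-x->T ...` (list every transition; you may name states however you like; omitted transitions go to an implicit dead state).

start=S0 accept=S4 S0-a->S5 S0-b->S1 S1-a->S2 S1-b->S5 S2-a->S5 S2-b->S3 S3-a->S4 S3-b->S5 S4-a->S4 S4-b->S4 S5-a->S5 S5-b->S5

Walk along `baba` while the input agrees: from S0 take `b` to S1, and so on. Any deviation drops to the rejecting sink S5. Once S4 is reached the prefix is confirmed and every continuation is accepted.
With 6 states:
        a   b  
>  S0   S5  S1 
   S1   S2  S5 
   S2   S5  S3 
   S3   S4  S5 
 * S4   S4  S4 
   S5   S5  S5 
(> = start, * = accepting)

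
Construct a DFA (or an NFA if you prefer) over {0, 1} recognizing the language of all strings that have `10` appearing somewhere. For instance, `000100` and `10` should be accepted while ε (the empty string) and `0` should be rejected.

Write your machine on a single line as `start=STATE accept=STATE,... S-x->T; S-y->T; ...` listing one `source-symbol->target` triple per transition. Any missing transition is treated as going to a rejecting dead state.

States A..B record the length of the longest prefix of `10` that matches the current input suffix. Reaching C means `10` has been seen, and we stay there forever. Accept from C.
With 3 states:
       0  1 
>  A   A  B 
   B   C  B 
 * C   C  C 
(> = start, * = accepting)

start=A; accept=C; A-0->A; A-1->B; B-0->C; B-1->B; C-0->C; C-1->C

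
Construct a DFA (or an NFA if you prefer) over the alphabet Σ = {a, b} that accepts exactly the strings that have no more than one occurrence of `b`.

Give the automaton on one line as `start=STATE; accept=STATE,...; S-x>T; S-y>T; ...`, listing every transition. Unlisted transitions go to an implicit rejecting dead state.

Only the number of `b`s matters, and only up to 2. Make a chain s0 → s1 → s2 advanced by each `b` (with s2 absorbing); every other symbol self-loops. The accepting set is {s0, s1}.
With 3 states:
        a   b  
>* s0   s0  s1 
 * s1   s1  s2 
   s2   s2  s2 
(> = start, * = accepting)

start=s0; accept=s0,s1; s0-a>s0; s0-b>s1; s1-a>s1; s1-b>s2; s2-a>s2; s2-b>s2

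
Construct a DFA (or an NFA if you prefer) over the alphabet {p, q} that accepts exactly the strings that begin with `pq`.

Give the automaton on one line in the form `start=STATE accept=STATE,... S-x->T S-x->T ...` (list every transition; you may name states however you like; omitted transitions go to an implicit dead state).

start=s0 accept=s2 s0-p->s1 s0-q->s3 s1-p->s3 s1-q->s2 s2-p->s2 s2-q->s2 s3-p->s3 s3-q->s3

Check the first 2 symbols one by one: s0 through s1 record how many have matched `pq` so far; any wrong symbol goes to the dead state s3. After all 2 match we enter the accepting sink s2.
A 4-state machine:
        p   q  
>  s0   s1  s3 
   s1   s3  s2 
 * s2   s2  s2 
   s3   s3  s3 
(> = start, * = accepting)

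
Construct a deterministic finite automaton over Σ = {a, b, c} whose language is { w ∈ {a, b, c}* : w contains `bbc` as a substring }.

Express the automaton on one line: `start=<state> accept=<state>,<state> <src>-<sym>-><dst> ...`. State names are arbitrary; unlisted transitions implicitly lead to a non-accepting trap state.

Track how much of `bbc` has been matched so far: state S0 is no progress, S3 is the absorbing accept state reached once `bbc` has occurred. Intermediate states record partial matches; on a mismatch, fall back to the longest reusable overlap.
With 4 states:
        a   b   c  
>  S0   S0  S1  S0 
   S1   S0  S2  S0 
   S2   S0  S2  S3 
 * S3   S3  S3  S3 
(> = start, * = accepting)

start=S0 accept=S3 S0-a->S0 S0-b->S1 S0-c->S0 S1-a->S0 S1-b->S2 S1-c->S0 S2-a->S0 S2-b->S2 S2-c->S3 S3-a->S3 S3-b->S3 S3-c->S3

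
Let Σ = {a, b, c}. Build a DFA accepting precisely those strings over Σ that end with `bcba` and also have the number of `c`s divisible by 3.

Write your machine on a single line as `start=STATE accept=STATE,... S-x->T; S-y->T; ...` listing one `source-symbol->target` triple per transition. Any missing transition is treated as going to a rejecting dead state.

start=q0; accept=q6; q0-a->q0; q0-b->q0; q0-c->q1; q1-a->q1; q1-b->q1; q1-c->q2; q2-a->q2; q2-b->q3; q2-c->q0; q3-a->q2; q3-b->q3; q3-c->q4; q4-a->q0; q4-b->q5; q4-c->q1; q5-a->q6; q5-b->q0; q5-c->q1; q6-a->q0; q6-b->q0; q6-c->q1

Build one automaton per condition and run them in lockstep. The first has 5 states tracking how much of the suffix `bcba` has currently been matched; the second has 3 states tracking the count of `c`s modulo 3. A product state is a pair (one from each), accepting exactly when both do. After merging equivalent states the machine shrinks.
7 states suffice.
        a   b   c  
>  q0   q0  q0  q1 
   q1   q1  q1  q2 
   q2   q2  q3  q0 
   q3   q2  q3  q4 
   q4   q0  q5  q1 
   q5   q6  q0  q1 
 * q6   q0  q0  q1 
(> = start, * = accepting)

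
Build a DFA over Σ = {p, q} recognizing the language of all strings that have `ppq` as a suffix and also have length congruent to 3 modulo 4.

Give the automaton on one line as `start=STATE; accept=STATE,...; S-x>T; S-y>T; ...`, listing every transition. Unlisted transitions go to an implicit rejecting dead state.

Run two small machines in parallel and take their product. The first has 4 states tracking how much of the suffix `ppq` has currently been matched; the second has 4 states tracking the input length modulo 4. A product state is a pair (one from each), accepting exactly when both do. Equivalent product states are then merged.
With 7 states:
       p  q 
>  A   B  C 
   B   D  E 
   C   E  E 
   D   F  G 
   E   F  F 
   F   A  A 
 * G   A  A 
(> = start, * = accepting)

start=A; accept=G; A-p>B; A-q>C; B-p>D; B-q>E; C-p>E; C-q>E; D-p>F; D-q>G; E-p>F; E-q>F; F-p>A; F-q>A; G-p>A; G-q>A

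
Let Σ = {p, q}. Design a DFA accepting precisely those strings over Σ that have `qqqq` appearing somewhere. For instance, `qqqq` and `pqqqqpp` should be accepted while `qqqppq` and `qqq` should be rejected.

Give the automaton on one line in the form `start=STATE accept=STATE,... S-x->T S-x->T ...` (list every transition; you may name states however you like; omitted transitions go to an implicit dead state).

start=s0 accept=s4 s0-p->s0 s0-q->s1 s1-p->s0 s1-q->s2 s2-p->s0 s2-q->s3 s3-p->s0 s3-q->s4 s4-p->s4 s4-q->s4

Track how much of `qqqq` has been matched so far: state s0 is no progress, s4 is the absorbing accept state reached once `qqqq` has occurred. Intermediate states record partial matches; on a mismatch, fall back to the longest reusable overlap.
5 states suffice.
        p   q  
>  s0   s0  s1 
   s1   s0  s2 
   s2   s0  s3 
   s3   s0  s4 
 * s4   s4  s4 
(> = start, * = accepting)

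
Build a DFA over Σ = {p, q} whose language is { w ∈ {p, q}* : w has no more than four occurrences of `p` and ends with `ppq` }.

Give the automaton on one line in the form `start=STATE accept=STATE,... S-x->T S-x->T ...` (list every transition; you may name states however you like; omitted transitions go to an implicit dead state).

start=s0 accept=s5,s8,s12 s0-p->s1 s0-q->s0 s1-p->s2 s1-q->s3 s2-p->s4 s2-q->s5 s3-p->s6 s3-q->s3 s4-p->s7 s4-q->s8 s5-p->s9 s5-q->s10 s6-p->s4 s6-q->s10 s7-p->s11 s7-q->s12 s8-p->s13 s8-q->s14 s9-p->s7 s9-q->s14 s10-p->s9 s10-q->s10 s11-p->s11 s11-q->s15 s12-p->s16 s12-q->s17 s13-p->s11 s13-q->s17 s14-p->s13 s14-q->s14 s15-p->s16 s15-q->s18 s16-p->s11 s16-q->s18 s17-p->s16 s17-q->s17 s18-p->s16 s18-q->s18

Build one automaton per condition and run them in lockstep. The first has 6 states tracking the count of `p`s, saturating at 5; the second has 4 states tracking how much of the suffix `ppq` has currently been matched. A product state is a pair (one from each), accepting exactly when both do.
          p    q  
>  s0     s1   s0 
   s1     s2   s3 
   s2     s4   s5 
   s3     s6   s3 
   s4     s7   s8 
 * s5     s9  s10 
   s6     s4  s10 
   s7    s11  s12 
 * s8    s13  s14 
   s9     s7  s14 
   s10    s9  s10 
   s11   s11  s15 
 * s12   s16  s17 
   s13   s11  s17 
   s14   s13  s14 
   s15   s16  s18 
   s16   s11  s18 
   s17   s16  s17 
   s18   s16  s18 
(> = start, * = accepting)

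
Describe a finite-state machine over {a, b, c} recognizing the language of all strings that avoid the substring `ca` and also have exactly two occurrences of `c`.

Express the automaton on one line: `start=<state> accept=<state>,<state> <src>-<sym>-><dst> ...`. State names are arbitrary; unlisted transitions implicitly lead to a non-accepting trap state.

start=q0 accept=q4,q6 q0-a->q0 q0-b->q0 q0-c->q1 q1-a->q2 q1-b->q3 q1-c->q4 q2-a->q2 q2-b->q2 q2-c->q5 q3-a->q3 q3-b->q3 q3-c->q4 q4-a->q5 q4-b->q6 q4-c->q7 q5-a->q5 q5-b->q5 q5-c->q8 q6-a->q6 q6-b->q6 q6-c->q7 q7-a->q8 q7-b->q9 q7-c->q7 q8-a->q8 q8-b->q8 q8-c->q8 q9-a->q9 q9-b->q9 q9-c->q7

Handle the two conditions separately and then intersect. One (3 states) tracks partial matches of the forbidden pattern `ca`; the other (4 states) tracks the count of `c`s, saturating at 3. Each combined state is a pair, one component from each; accept when both components accept.
        a   b   c  
>  q0   q0  q0  q1 
   q1   q2  q3  q4 
   q2   q2  q2  q5 
   q3   q3  q3  q4 
 * q4   q5  q6  q7 
   q5   q5  q5  q8 
 * q6   q6  q6  q7 
   q7   q8  q9  q7 
   q8   q8  q8  q8 
   q9   q9  q9  q7 
(> = start, * = accepting)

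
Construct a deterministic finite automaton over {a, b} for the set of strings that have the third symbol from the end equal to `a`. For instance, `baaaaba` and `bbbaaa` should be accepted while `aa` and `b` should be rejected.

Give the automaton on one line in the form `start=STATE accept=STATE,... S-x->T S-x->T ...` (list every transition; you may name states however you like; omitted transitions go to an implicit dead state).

Because acceptance depends on a position counted from the end, the machine has to buffer the most recent 3 symbols. Make each state the string of the last up-to-3 symbols read; on input `x` shift the window left and append `x`. Accept when the buffered window has length 3 and begins with `a`.
With 15 states:
          a    b  
>  q0     q1   q2 
   q1     q3   q4 
   q2     q5   q6 
   q3     q7   q8 
   q4     q9  q10 
   q5    q11  q12 
   q6    q13  q14 
 * q7     q7   q8 
 * q8     q9  q10 
 * q9    q11  q12 
 * q10   q13  q14 
   q11    q7   q8 
   q12    q9  q10 
   q13   q11  q12 
   q14   q13  q14 
(> = start, * = accepting)

start=q0 accept=q7,q8,q9,q10 q0-a->q1 q0-b->q2 q1-a->q3 q1-b->q4 q2-a->q5 q2-b->q6 q3-a->q7 q3-b->q8 q4-a->q9 q4-b->q10 q5-a->q11 q5-b->q12 q6-a->q13 q6-b->q14 q7-a->q7 q7-b->q8 q8-a->q9 q8-b->q10 q9-a->q11 q9-b->q12 q10-a->q13 q10-b->q14 q11-a->q7 q11-b->q8 q12-a->q9 q12-b->q10 q13-a->q11 q13-b->q12 q14-a->q13 q14-b->q14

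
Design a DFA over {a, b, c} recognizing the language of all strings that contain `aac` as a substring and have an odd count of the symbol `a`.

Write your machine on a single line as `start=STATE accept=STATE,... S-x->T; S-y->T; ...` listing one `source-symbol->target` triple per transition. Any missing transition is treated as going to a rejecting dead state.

start=q0; accept=q7; q0-a->q1; q0-b->q0; q0-c->q0; q1-a->q2; q1-b->q3; q1-c->q3; q2-a->q4; q2-b->q0; q2-c->q5; q3-a->q6; q3-b->q3; q3-c->q3; q4-a->q2; q4-b->q3; q4-c->q7; q5-a->q7; q5-b->q5; q5-c->q5; q6-a->q4; q6-b->q0; q6-c->q0; q7-a->q5; q7-b->q7; q7-c->q7

Build one automaton per condition and run them in lockstep. The first has 4 states tracking whether and how much of `aac` has been seen; the second has 2 states tracking the count of `a`s modulo 2. A product state is a pair (one from each), accepting exactly when both do.
        a   b   c  
>  q0   q1  q0  q0 
   q1   q2  q3  q3 
   q2   q4  q0  q5 
   q3   q6  q3  q3 
   q4   q2  q3  q7 
   q5   q7  q5  q5 
   q6   q4  q0  q0 
 * q7   q5  q7  q7 
(> = start, * = accepting)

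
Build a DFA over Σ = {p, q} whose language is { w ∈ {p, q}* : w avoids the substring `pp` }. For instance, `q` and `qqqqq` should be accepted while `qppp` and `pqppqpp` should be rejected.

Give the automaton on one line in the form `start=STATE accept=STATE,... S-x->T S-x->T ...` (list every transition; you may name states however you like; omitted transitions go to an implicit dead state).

start=s0 accept=s0,s1 s0-p->s1 s0-q->s0 s1-p->s2 s1-q->s0 s2-p->s2 s2-q->s2

Track partial matches of the forbidden pattern `pp`. State s2 is a dead state reached once `pp` has occurred; every other state accepts. s0 means no part of `pp` is currently matched.
        p   q  
>* s0   s1  s0 
 * s1   s2  s0 
   s2   s2  s2 
(> = start, * = accepting)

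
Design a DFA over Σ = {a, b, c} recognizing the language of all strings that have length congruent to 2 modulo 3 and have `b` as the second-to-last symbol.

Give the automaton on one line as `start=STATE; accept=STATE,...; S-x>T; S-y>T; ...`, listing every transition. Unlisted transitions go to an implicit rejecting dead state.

Run two small machines in parallel and take their product. One (3 states) tracks the input length modulo 3; the other (13 states) tracks the last 2 symbols read. Each combined state is a pair, one component from each; accept when both components accept. Equivalent product states are then merged.
        a   b   c  
>  s0   s1  s2  s1 
   s1   s3  s3  s3 
   s2   s4  s4  s4 
   s3   s0  s0  s0 
 * s4   s0  s0  s0 
(> = start, * = accepting)

start=s0; accept=s4; s0-a>s1; s0-b>s2; s0-c>s1; s1-a>s3; s1-b>s3; s1-c>s3; s2-a>s4; s2-b>s4; s2-c>s4; s3-a>s0; s3-b>s0; s3-c>s0; s4-a>s0; s4-b>s0; s4-c>s0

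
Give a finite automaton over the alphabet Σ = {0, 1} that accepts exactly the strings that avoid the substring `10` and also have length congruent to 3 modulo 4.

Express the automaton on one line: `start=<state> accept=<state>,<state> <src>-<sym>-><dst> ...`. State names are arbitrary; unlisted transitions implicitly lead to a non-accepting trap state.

start=s0 accept=s6,s7 s0-0->s1 s0-1->s2 s1-0->s3 s1-1->s4 s2-0->s5 s2-1->s4 s3-0->s6 s3-1->s7 s4-0->s8 s4-1->s7 s5-0->s8 s5-1->s8 s6-0->s0 s6-1->s9 s7-0->s10 s7-1->s9 s8-0->s10 s8-1->s10 s9-0->s11 s9-1->s2 s10-0->s11 s10-1->s11 s11-0->s5 s11-1->s5

Build one automaton per condition and run them in lockstep. The first has 3 states tracking partial matches of the forbidden pattern `10`; the second has 4 states tracking the input length modulo 4. A product state is a pair (one from each), accepting exactly when both do.
A 12-state machine:
          0    1  
>  s0     s1   s2 
   s1     s3   s4 
   s2     s5   s4 
   s3     s6   s7 
   s4     s8   s7 
   s5     s8   s8 
 * s6     s0   s9 
 * s7    s10   s9 
   s8    s10  s10 
   s9    s11   s2 
   s10   s11  s11 
   s11    s5   s5 
(> = start, * = accepting)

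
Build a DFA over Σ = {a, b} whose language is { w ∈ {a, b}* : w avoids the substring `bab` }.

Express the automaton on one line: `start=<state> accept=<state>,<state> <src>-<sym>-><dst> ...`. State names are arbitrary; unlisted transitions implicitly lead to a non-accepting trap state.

start=q0 accept=q0,q1,q2 q0-a->q0 q0-b->q1 q1-a->q2 q1-b->q1 q2-a->q0 q2-b->q3 q3-a->q3 q3-b->q3

Track partial matches of the forbidden pattern `bab`. State q3 is a dead state reached once `bab` has occurred; every other state accepts. q0 means no part of `bab` is currently matched.
A 4-state machine:
        a   b  
>* q0   q0  q1 
 * q1   q2  q1 
 * q2   q0  q3 
   q3   q3  q3 
(> = start, * = accepting)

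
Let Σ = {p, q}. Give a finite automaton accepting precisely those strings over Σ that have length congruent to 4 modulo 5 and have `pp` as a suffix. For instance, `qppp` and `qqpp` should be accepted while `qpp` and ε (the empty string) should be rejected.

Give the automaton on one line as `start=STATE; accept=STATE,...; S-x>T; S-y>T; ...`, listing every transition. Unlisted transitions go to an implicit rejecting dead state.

Handle the two conditions separately and then intersect. One (5 states) tracks the input length modulo 5; the other (3 states) tracks how much of the suffix `pp` has currently been matched. Each combined state is a pair, one component from each; accept when both components accept.
15 states suffice.
          p    q  
>  s0     s1   s2 
   s1     s3   s4 
   s2     s5   s4 
   s3     s6   s7 
   s4     s8   s7 
   s5     s6   s7 
   s6     s9  s10 
   s7    s11  s10 
   s8     s9  s10 
 * s9    s12   s0 
   s10   s13   s0 
   s11   s12   s0 
   s12   s14   s2 
   s13   s14   s2 
   s14    s3   s4 
(> = start, * = accepting)

start=s0; accept=s9; s0-p>s1; s0-q>s2; s1-p>s3; s1-q>s4; s2-p>s5; s2-q>s4; s3-p>s6; s3-q>s7; s4-p>s8; s4-q>s7; s5-p>s6; s5-q>s7; s6-p>s9; s6-q>s10; s7-p>s11; s7-q>s10; s8-p>s9; s8-q>s10; s9-p>s12; s9-q>s0; s10-p>s13; s10-q>s0; s11-p>s12; s11-q>s0; s12-p>s14; s12-q>s2; s13-p>s14; s13-q>s2; s14-p>s3; s14-q>s4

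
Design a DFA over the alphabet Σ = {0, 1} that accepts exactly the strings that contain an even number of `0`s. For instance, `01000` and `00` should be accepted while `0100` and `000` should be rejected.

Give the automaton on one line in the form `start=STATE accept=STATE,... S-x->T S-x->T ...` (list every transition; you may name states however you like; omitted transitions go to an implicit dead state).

The only thing that matters is how many `0`s have appeared, reduced mod 2. Use one state per residue: q0 for 0, …, q1 for 1. Reading `0` moves to the next residue; anything else stays put. q0 is accepting.
2 states suffice.
        0   1  
>* q0   q1  q0 
   q1   q0  q1 
(> = start, * = accepting)

start=q0 accept=q0 q0-0->q1 q0-1->q0 q1-0->q0 q1-1->q1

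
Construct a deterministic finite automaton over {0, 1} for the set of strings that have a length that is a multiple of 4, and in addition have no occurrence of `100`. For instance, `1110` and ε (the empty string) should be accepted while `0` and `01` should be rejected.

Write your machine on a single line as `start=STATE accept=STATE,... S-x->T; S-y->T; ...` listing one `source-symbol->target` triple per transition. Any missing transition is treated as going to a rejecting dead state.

Build one automaton per condition and run them in lockstep. The first has 4 states tracking the input length modulo 4; the second has 4 states tracking partial matches of the forbidden pattern `100`. A product state is a pair (one from each), accepting exactly when both do.
With 16 states:
       0  1 
>* A   B  C 
   B   D  E 
   C   F  E 
   D   G  H 
   E   I  H 
   F   J  H 
   G   A  K 
   H   L  K 
   I   M  K 
   J   M  M 
 * K   N  C 
 * L   O  C 
   M   O  O 
   N   P  E 
   O   P  P 
   P   J  J 
(> = start, * = accepting)

start=A; accept=A,K,L; A-0->B; A-1->C; B-0->D; B-1->E; C-0->F; C-1->E; D-0->G; D-1->H; E-0->I; E-1->H; F-0->J; F-1->H; G-0->A; G-1->K; H-0->L; H-1->K; I-0->M; I-1->K; J-0->M; J-1->M; K-0->N; K-1->C; L-0->O; L-1->C; M-0->O; M-1->O; N-0->P; N-1->E; O-0->P; O-1->P; P-0->J; P-1->J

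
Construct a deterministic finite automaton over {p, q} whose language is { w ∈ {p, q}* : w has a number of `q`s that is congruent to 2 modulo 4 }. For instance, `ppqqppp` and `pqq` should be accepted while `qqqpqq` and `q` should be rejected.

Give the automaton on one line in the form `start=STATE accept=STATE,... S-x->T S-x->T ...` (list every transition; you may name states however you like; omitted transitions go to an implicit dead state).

start=A accept=C A-p->A A-q->B B-p->B B-q->C C-p->C C-q->D D-p->D D-q->A

Keep the running count of `q`s modulo 4: each `q` advances along the cycle A → B → C → D → A while other symbols loop. Accept at C.
A 4-state machine:
       p  q 
>  A   A  B 
   B   B  C 
 * C   C  D 
   D   D  A 
(> = start, * = accepting)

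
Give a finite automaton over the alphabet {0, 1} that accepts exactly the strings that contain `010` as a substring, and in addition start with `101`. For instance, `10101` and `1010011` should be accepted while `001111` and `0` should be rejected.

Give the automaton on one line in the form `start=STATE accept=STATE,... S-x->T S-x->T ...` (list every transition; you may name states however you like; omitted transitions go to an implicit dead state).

start=s0 accept=s5 s0-0->s1 s0-1->s2 s1-0->s1 s1-1->s1 s2-0->s3 s2-1->s1 s3-0->s1 s3-1->s4 s4-0->s5 s4-1->s6 s5-0->s5 s5-1->s5 s6-0->s7 s6-1->s6 s7-0->s7 s7-1->s4

Build one automaton per condition and run them in lockstep. The first has 4 states tracking whether and how much of `010` has been seen; the second has 5 states tracking whether the input so far still matches the prefix `101`. A product state is a pair (one from each), accepting exactly when both do. After merging equivalent states the machine shrinks.
8 states suffice.
        0   1  
>  s0   s1  s2 
   s1   s1  s1 
   s2   s3  s1 
   s3   s1  s4 
   s4   s5  s6 
 * s5   s5  s5 
   s6   s7  s6 
   s7   s7  s4 
(> = start, * = accepting)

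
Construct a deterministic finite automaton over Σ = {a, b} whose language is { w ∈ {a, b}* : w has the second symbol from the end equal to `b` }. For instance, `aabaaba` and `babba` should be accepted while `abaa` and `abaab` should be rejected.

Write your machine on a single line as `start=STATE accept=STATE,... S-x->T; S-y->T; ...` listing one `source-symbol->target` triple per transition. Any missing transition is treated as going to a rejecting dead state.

start=s0; accept=s5,s6; s0-a->s1; s0-b->s2; s1-a->s3; s1-b->s4; s2-a->s5; s2-b->s6; s3-a->s3; s3-b->s4; s4-a->s5; s4-b->s6; s5-a->s3; s5-b->s4; s6-a->s5; s6-b->s6

Because acceptance depends on a position counted from the end, the machine has to buffer the most recent 2 symbols. Make each state the string of the last up-to-2 symbols read; on input `x` shift the window left and append `x`. Accept when the buffered window has length 2 and begins with `b`.
7 states suffice.
        a   b  
>  s0   s1  s2 
   s1   s3  s4 
   s2   s5  s6 
   s3   s3  s4 
   s4   s5  s6 
 * s5   s3  s4 
 * s6   s5  s6 
(> = start, * = accepting)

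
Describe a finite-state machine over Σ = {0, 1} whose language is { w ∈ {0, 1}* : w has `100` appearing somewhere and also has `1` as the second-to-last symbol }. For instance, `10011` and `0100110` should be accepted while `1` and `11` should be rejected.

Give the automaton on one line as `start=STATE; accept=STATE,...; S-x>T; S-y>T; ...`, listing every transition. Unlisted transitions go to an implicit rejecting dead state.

Handle the two conditions separately and then intersect. The first has 4 states tracking whether and how much of `100` has been seen; the second has 7 states tracking the last 2 symbols read. A product state is a pair (one from each), accepting exactly when both do. Equivalent product states are then merged.
A 7-state machine:
        0   1  
>  q0   q0  q1 
   q1   q2  q1 
   q2   q3  q1 
   q3   q3  q4 
   q4   q5  q6 
 * q5   q3  q4 
 * q6   q5  q6 
(> = start, * = accepting)

start=q0; accept=q5,q6; q0-0>q0; q0-1>q1; q1-0>q2; q1-1>q1; q2-0>q3; q2-1>q1; q3-0>q3; q3-1>q4; q4-0>q5; q4-1>q6; q5-0>q3; q5-1>q4; q6-0>q5; q6-1>q6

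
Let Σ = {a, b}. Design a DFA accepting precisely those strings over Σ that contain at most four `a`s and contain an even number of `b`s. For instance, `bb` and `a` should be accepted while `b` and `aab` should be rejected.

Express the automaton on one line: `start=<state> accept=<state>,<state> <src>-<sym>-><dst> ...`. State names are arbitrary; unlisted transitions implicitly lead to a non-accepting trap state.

Run two small machines in parallel and take their product. One (6 states) tracks the count of `a`s, saturating at 5; the other (2 states) tracks the count of `b`s modulo 2. Each combined state is a pair, one component from each; accept when both components accept.
A 12-state machine:
          a    b  
>* s0     s1   s2 
 * s1     s3   s4 
   s2     s4   s0 
 * s3     s5   s6 
   s4     s6   s1 
 * s5     s7   s8 
   s6     s8   s3 
 * s7     s9  s10 
   s8    s10   s5 
   s9     s9  s11 
   s10   s11   s7 
   s11   s11   s9 
(> = start, * = accepting)

start=s0 accept=s0,s1,s3,s5,s7 s0-a->s1 s0-b->s2 s1-a->s3 s1-b->s4 s2-a->s4 s2-b->s0 s3-a->s5 s3-b->s6 s4-a->s6 s4-b->s1 s5-a->s7 s5-b->s8 s6-a->s8 s6-b->s3 s7-a->s9 s7-b->s10 s8-a->s10 s8-b->s5 s9-a->s9 s9-b->s11 s10-a->s11 s10-b->s7 s11-a->s11 s11-b->s9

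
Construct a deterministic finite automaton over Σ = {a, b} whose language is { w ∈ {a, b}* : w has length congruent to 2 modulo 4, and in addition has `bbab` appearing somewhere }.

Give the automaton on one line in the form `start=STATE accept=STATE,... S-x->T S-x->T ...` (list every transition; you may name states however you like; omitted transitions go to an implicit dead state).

start=S0 accept=S18 S0-a->S1 S0-b->S2 S1-a->S3 S1-b->S4 S2-a->S3 S2-b->S5 S3-a->S6 S3-b->S7 S4-a->S6 S4-b->S8 S5-a->S9 S5-b->S8 S6-a->S0 S6-b->S10 S7-a->S0 S7-b->S11 S8-a->S12 S8-b->S11 S9-a->S0 S9-b->S13 S10-a->S1 S10-b->S14 S11-a->S15 S11-b->S14 S12-a->S1 S12-b->S16 S13-a->S16 S13-b->S16 S14-a->S17 S14-b->S5 S15-a->S3 S15-b->S18 S16-a->S18 S16-b->S18 S17-a->S6 S17-b->S19 S18-a->S19 S18-b->S19 S19-a->S13 S19-b->S13

Build one automaton per condition and run them in lockstep. One (4 states) tracks the input length modulo 4; the other (5 states) tracks whether and how much of `bbab` has been seen. Each combined state is a pair, one component from each; accept when both components accept.
A 20-state machine:
          a    b  
>  S0     S1   S2 
   S1     S3   S4 
   S2     S3   S5 
   S3     S6   S7 
   S4     S6   S8 
   S5     S9   S8 
   S6     S0  S10 
   S7     S0  S11 
   S8    S12  S11 
   S9     S0  S13 
   S10    S1  S14 
   S11   S15  S14 
   S12    S1  S16 
   S13   S16  S16 
   S14   S17   S5 
   S15    S3  S18 
   S16   S18  S18 
   S17    S6  S19 
 * S18   S19  S19 
   S19   S13  S13 
(> = start, * = accepting)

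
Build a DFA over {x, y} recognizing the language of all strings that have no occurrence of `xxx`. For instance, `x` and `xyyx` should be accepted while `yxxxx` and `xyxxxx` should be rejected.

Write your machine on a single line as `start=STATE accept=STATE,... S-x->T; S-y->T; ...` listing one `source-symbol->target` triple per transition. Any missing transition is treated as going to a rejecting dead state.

Track partial matches of the forbidden pattern `xxx`. State D is a dead state reached once `xxx` has occurred; every other state accepts. A means no part of `xxx` is currently matched.
With 4 states:
       x  y 
>* A   B  A 
 * B   C  A 
 * C   D  A 
   D   D  D 
(> = start, * = accepting)

start=A; accept=A,B,C; A-x->B; A-y->A; B-x->C; B-y->A; C-x->D; C-y->A; D-x->D; D-y->D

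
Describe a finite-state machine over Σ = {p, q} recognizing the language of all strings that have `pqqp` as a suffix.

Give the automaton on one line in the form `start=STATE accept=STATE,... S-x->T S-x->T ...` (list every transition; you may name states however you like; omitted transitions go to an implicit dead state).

start=S0 accept=S4 S0-p->S1 S0-q->S0 S1-p->S1 S1-q->S2 S2-p->S1 S2-q->S3 S3-p->S4 S3-q->S0 S4-p->S1 S4-q->S2

Remember how much of `pqqp` the current input suffix matches. State S0 means no match yet; S1 means the last symbol is `p`; S2 means the last 2 symbols are `pq`; S3 means the last 3 symbols are `pqq`; S4 means the last 4 symbols are `pqqp`. Only S4 accepts. On a mismatch, fall back to the longest proper suffix that is still a prefix of `pqqp`.
A 5-state machine:
        p   q  
>  S0   S1  S0 
   S1   S1  S2 
   S2   S1  S3 
   S3   S4  S0 
 * S4   S1  S2 
(> = start, * = accepting)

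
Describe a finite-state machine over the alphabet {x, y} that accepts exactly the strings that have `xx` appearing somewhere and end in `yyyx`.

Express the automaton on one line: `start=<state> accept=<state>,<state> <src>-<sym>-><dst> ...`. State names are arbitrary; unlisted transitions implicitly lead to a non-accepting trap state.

start=q0 accept=q10 q0-x->q1 q0-y->q2 q1-x->q3 q1-y->q2 q2-x->q1 q2-y->q4 q3-x->q3 q3-y->q5 q4-x->q1 q4-y->q6 q5-x->q3 q5-y->q7 q6-x->q8 q6-y->q6 q7-x->q3 q7-y->q9 q8-x->q3 q8-y->q2 q9-x->q10 q9-y->q9 q10-x->q3 q10-y->q5

Build one automaton per condition and run them in lockstep. One (3 states) tracks whether and how much of `xx` has been seen; the other (5 states) tracks how much of the suffix `yyyx` has currently been matched. Each combined state is a pair, one component from each; accept when both components accept.
With 11 states:
          x    y  
>  q0     q1   q2 
   q1     q3   q2 
   q2     q1   q4 
   q3     q3   q5 
   q4     q1   q6 
   q5     q3   q7 
   q6     q8   q6 
   q7     q3   q9 
   q8     q3   q2 
   q9    q10   q9 
 * q10    q3   q5 
(> = start, * = accepting)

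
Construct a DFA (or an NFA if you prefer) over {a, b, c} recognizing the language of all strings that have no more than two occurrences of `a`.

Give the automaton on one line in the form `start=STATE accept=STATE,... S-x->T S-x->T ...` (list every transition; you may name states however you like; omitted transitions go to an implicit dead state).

start=s0 accept=s0,s1,s2 s0-a->s1 s0-b->s0 s0-c->s0 s1-a->s2 s1-b->s1 s1-c->s1 s2-a->s3 s2-b->s2 s2-c->s2 s3-a->s3 s3-b->s3 s3-c->s3

Count `a`s, saturating at 3: states s0 through s2 mean 0 through 2 `a`s seen; s3 means more than 2. Each `a` increments (capped at s3); other symbols loop. Accept from {s0, s1, s2}.
        a   b   c  
>* s0   s1  s0  s0 
 * s1   s2  s1  s1 
 * s2   s3  s2  s2 
   s3   s3  s3  s3 
(> = start, * = accepting)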